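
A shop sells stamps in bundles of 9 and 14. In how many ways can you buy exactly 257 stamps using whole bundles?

2

Need nonnegative integers with 9j + 14k = 257.
gcd(9, 14) = 1, and 9·(-3) + 14·(2) = 1.
So (j₀, k₀) = (-771, 514); general j = -771 + 14t, k = 514 - 9t.
j ≥ 0 ⇒ t ≥ 56; k ≥ 0 ⇒ t ≤ 57. That's 2 values of t.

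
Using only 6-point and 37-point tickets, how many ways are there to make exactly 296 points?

2

Need nonnegative integers with 6j + 37k = 296.
gcd(6, 37) = 1, and 6·(-6) + 37·(1) = 1.
So (j₀, k₀) = (-1776, 296); general j = -1776 + 37t, k = 296 - 6t.
j ≥ 0 ⇒ t ≥ 48; k ≥ 0 ⇒ t ≤ 49. That's 2 values of t.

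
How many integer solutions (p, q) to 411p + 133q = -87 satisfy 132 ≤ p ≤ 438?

gcd(411, 133) = 1.
By Bézout, 411×(-11) + 133×(34) = 1.
Particular solution: (26, -81).
General solution: p = 26 + 133t, q = -81 - 411t for integer t.
132 ≤ 26 + 133t ≤ 438 gives t ∈ [1, 3], which is 3 values.

3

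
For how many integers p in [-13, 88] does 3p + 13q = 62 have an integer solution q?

gcd(13, 3) = 1.
By Bézout, 3×(-4) + 13×(1) = 1.
Particular solution: (12, 2).
General solution: p = 12 + 13t, q = 2 - 3t for integer t.
-13 ≤ 12 + 13t ≤ 88 gives t ∈ [-1, 5], which is 7 values.

7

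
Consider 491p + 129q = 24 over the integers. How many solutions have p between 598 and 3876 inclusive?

gcd(491, 129) = 1.
By Bézout, 491×(-31) + 129×(118) = 1.
Particular solution: (30, -114).
General solution: p = 30 + 129t, q = -114 - 491t for integer t.
598 ≤ 30 + 129t ≤ 3876 gives t ∈ [5, 29], which is 25 values.

25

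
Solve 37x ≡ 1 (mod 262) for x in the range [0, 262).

gcd(262, 37):
  262 = 7×37 + 3
  37 = 12×3 + 1
  3 = 3×1
so gcd(262, 37) = 1.
Back-substitute for Bézout coefficients:
  1 = 37 - 12×3
  ... = 37×(85) + 262×(-12)
So 37×85 ≡ 1 (mod 262), and 85 mod 262 = 85.

85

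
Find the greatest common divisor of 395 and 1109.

gcd(1109, 395) = 1  (1109 = 2×395 + 319, 395 = 1×319 + 76, 319 = 4×76 + 15, 76 = 5×15 + 1, 15 = 15×1).

1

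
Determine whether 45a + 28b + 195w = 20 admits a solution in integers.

gcd(45, 28) = 1  (45 = 1·28 + 17, 28 = 1·17 + 11, 17 = 1·11 + 6, 11 = 1·6 + 5, 6 = 1·5 + 1, 5 = 5·1).
gcd(1, 195) = 1.
1 divides 20, so integer solutions exist.

yes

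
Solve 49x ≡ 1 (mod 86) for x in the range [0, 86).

gcd(86, 49):
  86 = 1×49 + 37
  49 = 1×37 + 12
  37 = 3×12 + 1
  12 = 12×1
so gcd(86, 49) = 1.
Back-substitute for Bézout coefficients:
  1 = 37 - 3×12
  ... = 49×(-7) + 86×(4)
So 49×-7 ≡ 1 (mod 86), and -7 mod 86 = 79.

79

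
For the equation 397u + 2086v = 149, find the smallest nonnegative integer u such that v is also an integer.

447

gcd(2086, 397) = 1.
1 divides 149, so solutions exist.
By Bézout, 397·(-599) + 2086·(114) = 1.
Scale by 149/1 = 149: (u₀, v₀) = (-89251, 16986).
General solution: u = -89251 + 2086t, v = 16986 - 397t for integer t.
u ≥ 0: smallest is -89251 mod 2086 = 447 (at t = 43), with v = -85.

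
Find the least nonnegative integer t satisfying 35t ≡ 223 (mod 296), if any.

277

gcd(296, 35):
  296 = 8*35 + 16
  35 = 2*16 + 3
  16 = 5*3 + 1
  3 = 3*1
so gcd(296, 35) = 1.
1 divides 223, so solutions exist.
Back-substitute for Bézout coefficients:
  1 = 16 - 5*3
  ... = 35*(-93) + 296*(11)
So 35*(-93) ≡ 1 (mod 296); multiply by 223: t ≡ -20739 (mod 296).
Smallest nonnegative: t = -20739 mod 296 = 277.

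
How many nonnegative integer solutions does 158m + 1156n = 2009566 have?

22

gcd(1156, 158):
  1156 = 7×158 + 50
  158 = 3×50 + 8
  50 = 6×8 + 2
  8 = 4×2
so gcd(1156, 158) = 2.
Back-substitute for Bézout coefficients:
  2 = 50 - 6×8
  ... = 158×(-139) + 1156×(19)
Scale by 1004783: one solution is (-139664837, 19090877). Reduce m mod 578: (193, 1712).
General: m = 193 + 578t, n = 1712 - 79t.
m ≥ 0 ⇒ t ≥ 0; n ≥ 0 ⇒ t ≤ 21. So t ∈ [0, 21]: 22 solutions.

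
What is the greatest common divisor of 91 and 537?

gcd(537, 91) = 1  (537 = 5×91 + 82, 91 = 1×82 + 9, 82 = 9×9 + 1, 9 = 9×1).

1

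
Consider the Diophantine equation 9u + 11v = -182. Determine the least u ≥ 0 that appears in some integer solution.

3

gcd(11, 9):
  11 = 1·9 + 2
  9 = 4·2 + 1
  2 = 2·1
so gcd(11, 9) = 1.
1 divides -182, so solutions exist.
Back-substitute for Bézout coefficients:
  1 = 9 - 4·2
  ... = 9·(5) + 11·(-4)
Scale by -182/1 = -182: (u₀, v₀) = (-910, 728).
General solution: u = -910 + 11t, v = 728 - 9t for integer t.
u ≥ 0: smallest is -910 mod 11 = 3 (at t = 83), with v = -19.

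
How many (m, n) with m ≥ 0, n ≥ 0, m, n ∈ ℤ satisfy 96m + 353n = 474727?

gcd(353, 96) = 1.
By Bézout, 96·(114) + 353·(-31) = 1.
One solution: (95, 1319).
General: m = 95 + 353t, n = 1319 - 96t.
m ≥ 0 ⇒ t ≥ 0; n ≥ 0 ⇒ t ≤ 13. So t ∈ [0, 13]: 14 solutions.

14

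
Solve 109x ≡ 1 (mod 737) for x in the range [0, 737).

gcd(737, 109) = 1  (737 = 6·109 + 83, 109 = 1·83 + 26, 83 = 3·26 + 5, 26 = 5·5 + 1, 5 = 5·1).
Back-substituting, 109·(142) + 737·(-21) = 1.
So 109·142 ≡ 1 (mod 737), and 142 mod 737 = 142.

142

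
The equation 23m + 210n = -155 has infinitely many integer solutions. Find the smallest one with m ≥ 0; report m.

gcd(210, 23):
  210 = 9×23 + 3
  23 = 7×3 + 2
  3 = 1×2 + 1
  2 = 2×1
so gcd(210, 23) = 1.
1 divides -155, so solutions exist.
Back-substitute for Bézout coefficients:
  1 = 3 - 1×2
  ... = 23×(-73) + 210×(8)
Scale by -155/1 = -155: (m₀, n₀) = (11315, -1240).
General solution: m = 11315 + 210t, n = -1240 - 23t for integer t.
m ≥ 0: smallest is 11315 mod 210 = 185 (at t = -53), with n = -21.

185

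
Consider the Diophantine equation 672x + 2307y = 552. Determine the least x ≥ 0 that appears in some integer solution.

gcd(2307, 672):
  2307 = 3×672 + 291
  672 = 2×291 + 90
  291 = 3×90 + 21
  90 = 4×21 + 6
  21 = 3×6 + 3
  6 = 2×3
so gcd(2307, 672) = 3.
3 divides 552, so solutions exist.
Back-substitute for Bézout coefficients:
  3 = 21 - 3×6
  ... = 672×(-333) + 2307×(97)
Scale by 552/3 = 184: (x₀, y₀) = (-61272, 17848).
General solution: x = -61272 + 769t, y = 17848 - 224t for integer t.
x ≥ 0: smallest is -61272 mod 769 = 248 (at t = 80), with y = -72.

248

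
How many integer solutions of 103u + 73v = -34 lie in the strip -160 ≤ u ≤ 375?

8

gcd(103, 73) = 1  (103 = 1·73 + 30, 73 = 2·30 + 13, 30 = 2·13 + 4, 13 = 3·4 + 1, 4 = 4·1).
Back-substituting, 103·(-17) + 73·(24) = 1.
Scale by -34: particular solution (578, -816); reduce u mod 73: (67, -95).
General solution: u = 67 + 73t, v = -95 - 103t for integer t.
-160 ≤ 67 + 73t ≤ 375 gives t ∈ [-3, 4], which is 8 values.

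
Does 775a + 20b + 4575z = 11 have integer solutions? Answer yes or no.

gcd(775, 20) = 5.
gcd(5, 4575) = 5.
5 does not divide 11 (remainder 1), so no integer solutions.

no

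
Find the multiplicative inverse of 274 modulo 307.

gcd(307, 274):
  307 = 1*274 + 33
  274 = 8*33 + 10
  33 = 3*10 + 3
  10 = 3*3 + 1
  3 = 3*1
so gcd(307, 274) = 1.
Back-substitute for Bézout coefficients:
  1 = 10 - 3*3
  ... = 274*(93) + 307*(-83)
So 274*93 ≡ 1 (mod 307), and 93 mod 307 = 93.

93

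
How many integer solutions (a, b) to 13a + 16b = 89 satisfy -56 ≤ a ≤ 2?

4

gcd(16, 13) = 1.
By Bézout, 13·(5) + 16·(-4) = 1.
Particular solution: (13, -5).
General solution: a = 13 + 16t, b = -5 - 13t for integer t.
-56 ≤ 13 + 16t ≤ 2 gives t ∈ [-4, -1], which is 4 values.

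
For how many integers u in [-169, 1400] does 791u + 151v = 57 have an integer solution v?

11

gcd(791, 151) = 1  (791 = 5×151 + 36, 151 = 4×36 + 7, 36 = 5×7 + 1, 7 = 7×1).
Back-substituting, 791×(21) + 151×(-110) = 1.
Scale by 57: particular solution (1197, -6270); reduce u mod 151: (140, -733).
General solution: u = 140 + 151t, v = -733 - 791t for integer t.
-169 ≤ 140 + 151t ≤ 1400 gives t ∈ [-2, 8], which is 11 values.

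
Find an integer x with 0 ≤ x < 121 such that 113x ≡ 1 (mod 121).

gcd(121, 113):
  121 = 1*113 + 8
  113 = 14*8 + 1
  8 = 8*1
so gcd(121, 113) = 1.
Back-substitute for Bézout coefficients:
  1 = 113 - 14*8
  ... = 113*(15) + 121*(-14)
So 113*15 ≡ 1 (mod 121), and 15 mod 121 = 15.

15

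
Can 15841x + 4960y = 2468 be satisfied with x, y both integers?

no

gcd(15841, 4960) = 31.
31 does not divide 2468 (remainder 19), so no integer solutions.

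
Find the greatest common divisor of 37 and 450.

1

gcd(450, 37) = 1  (450 = 12·37 + 6, 37 = 6·6 + 1, 6 = 6·1).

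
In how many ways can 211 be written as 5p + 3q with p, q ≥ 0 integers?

gcd(5, 3):
  5 = 1*3 + 2
  3 = 1*2 + 1
  2 = 2*1
so gcd(5, 3) = 1.
Back-substitute for Bézout coefficients:
  1 = 3 - 1*2
  ... = 5*(-1) + 3*(2)
Scale by 211: one solution is (-211, 422). Reduce p mod 3: (2, 67).
General: p = 2 + 3t, q = 67 - 5t.
p ≥ 0 ⇒ t ≥ 0; q ≥ 0 ⇒ t ≤ 13. So t ∈ [0, 13]: 14 solutions.

14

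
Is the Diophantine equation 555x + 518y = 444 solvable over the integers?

gcd(555, 518) = 37  (555 = 1*518 + 37, 518 = 14*37).
37 divides 444, so integer solutions exist.

yes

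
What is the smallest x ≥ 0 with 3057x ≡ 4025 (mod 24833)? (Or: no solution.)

2747

gcd(24833, 3057) = 1.
1 divides 4025, so solutions exist.
By Bézout, 3057*(3030) + 24833*(-373) = 1.
So 3057*(3030) ≡ 1 (mod 24833); multiply by 4025: x ≡ 12195750 (mod 24833).
Smallest nonnegative: x = 12195750 mod 24833 = 2747.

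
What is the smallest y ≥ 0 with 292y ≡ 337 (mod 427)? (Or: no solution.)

143

gcd(427, 292):
  427 = 1*292 + 135
  292 = 2*135 + 22
  135 = 6*22 + 3
  22 = 7*3 + 1
  3 = 3*1
so gcd(427, 292) = 1.
1 divides 337, so solutions exist.
Back-substitute for Bézout coefficients:
  1 = 22 - 7*3
  ... = 292*(136) + 427*(-93)
So 292*(136) ≡ 1 (mod 427); multiply by 337: y ≡ 45832 (mod 427).
Smallest nonnegative: y = 45832 mod 427 = 143.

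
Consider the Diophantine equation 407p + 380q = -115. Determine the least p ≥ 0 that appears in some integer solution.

gcd(407, 380):
  407 = 1*380 + 27
  380 = 14*27 + 2
  27 = 13*2 + 1
  2 = 2*1
so gcd(407, 380) = 1.
1 divides -115, so solutions exist.
Back-substitute for Bézout coefficients:
  1 = 27 - 13*2
  ... = 407*(183) + 380*(-196)
Scale by -115/1 = -115: (p₀, q₀) = (-21045, 22540).
General solution: p = -21045 + 380t, q = 22540 - 407t for integer t.
p ≥ 0: smallest is -21045 mod 380 = 235 (at t = 56), with q = -252.

235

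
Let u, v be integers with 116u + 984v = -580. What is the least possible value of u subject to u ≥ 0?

241

gcd(984, 116) = 4.
4 divides -580, so solutions exist.
By Bézout, 116*(17) + 984*(-2) = 4.
Scale by -580/4 = -145: (u₀, v₀) = (-2465, 290).
General solution: u = -2465 + 246t, v = 290 - 29t for integer t.
u ≥ 0: smallest is -2465 mod 246 = 241 (at t = 11), with v = -29.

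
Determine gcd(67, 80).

1

gcd(80, 67):
  80 = 1×67 + 13
  67 = 5×13 + 2
  13 = 6×2 + 1
  2 = 2×1
so gcd(80, 67) = 1.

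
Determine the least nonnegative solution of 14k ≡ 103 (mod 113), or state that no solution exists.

gcd(113, 14) = 1.
1 divides 103, so solutions exist.
By Bézout, 14*(-8) + 113*(1) = 1.
So 14*(-8) ≡ 1 (mod 113); multiply by 103: k ≡ -824 (mod 113).
Smallest nonnegative: k = -824 mod 113 = 80.

80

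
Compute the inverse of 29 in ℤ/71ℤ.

49

gcd(71, 29) = 1  (71 = 2·29 + 13, 29 = 2·13 + 3, 13 = 4·3 + 1, 3 = 3·1).
Back-substituting, 29·(-22) + 71·(9) = 1.
So 29·-22 ≡ 1 (mod 71), and -22 mod 71 = 49.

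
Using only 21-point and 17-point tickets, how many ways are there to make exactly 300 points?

1

Need nonnegative integers with 21j + 17k = 300.
gcd(21, 17) = 1, and 21·(-4) + 17·(5) = 1.
So (j₀, k₀) = (-1200, 1500); general j = -1200 + 17t, k = 1500 - 21t.
j ≥ 0 ⇒ t ≥ 71; k ≥ 0 ⇒ t ≤ 71. That's 1 value of t.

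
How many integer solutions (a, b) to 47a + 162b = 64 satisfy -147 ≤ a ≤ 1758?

12

gcd(162, 47):
  162 = 3*47 + 21
  47 = 2*21 + 5
  21 = 4*5 + 1
  5 = 5*1
so gcd(162, 47) = 1.
Back-substitute for Bézout coefficients:
  1 = 21 - 4*5
  ... = 47*(-31) + 162*(9)
Scale by 64: particular solution (-1984, 576); reduce a mod 162: (122, -35).
General solution: a = 122 + 162t, b = -35 - 47t for integer t.
-147 ≤ 122 + 162t ≤ 1758 gives t ∈ [-1, 10], which is 12 values.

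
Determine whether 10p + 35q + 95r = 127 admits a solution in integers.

gcd(35, 10) = 5  (35 = 3*10 + 5, 10 = 2*5).
gcd(5, 95) = 5.
5 does not divide 127 (remainder 2), so no integer solutions.

no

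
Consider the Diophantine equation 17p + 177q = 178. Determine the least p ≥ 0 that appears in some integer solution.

gcd(177, 17):
  177 = 10·17 + 7
  17 = 2·7 + 3
  7 = 2·3 + 1
  3 = 3·1
so gcd(177, 17) = 1.
1 divides 178, so solutions exist.
Back-substitute for Bézout coefficients:
  1 = 7 - 2·3
  ... = 17·(-52) + 177·(5)
Scale by 178/1 = 178: (p₀, q₀) = (-9256, 890).
General solution: p = -9256 + 177t, q = 890 - 17t for integer t.
p ≥ 0: smallest is -9256 mod 177 = 125 (at t = 53), with q = -11.

125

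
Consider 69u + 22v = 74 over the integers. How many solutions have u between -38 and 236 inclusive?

gcd(69, 22) = 1.
By Bézout, 69*(-7) + 22*(22) = 1.
Particular solution: (10, -28).
General solution: u = 10 + 22t, v = -28 - 69t for integer t.
-38 ≤ 10 + 22t ≤ 236 gives t ∈ [-2, 10], which is 13 values.

13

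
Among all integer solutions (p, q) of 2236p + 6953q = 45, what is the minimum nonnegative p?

3405

gcd(6953, 2236):
  6953 = 3*2236 + 245
  2236 = 9*245 + 31
  245 = 7*31 + 28
  31 = 1*28 + 3
  28 = 9*3 + 1
  3 = 3*1
so gcd(6953, 2236) = 1.
1 divides 45, so solutions exist.
Back-substitute for Bézout coefficients:
  1 = 28 - 9*3
  ... = 2236*(-2242) + 6953*(721)
Scale by 45/1 = 45: (p₀, q₀) = (-100890, 32445).
General solution: p = -100890 + 6953t, q = 32445 - 2236t for integer t.
p ≥ 0: smallest is -100890 mod 6953 = 3405 (at t = 15), with q = -1095.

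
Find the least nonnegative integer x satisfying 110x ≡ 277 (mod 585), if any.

gcd(585, 110) = 5  (585 = 5*110 + 35, 110 = 3*35 + 5, 35 = 7*5).
5 does not divide 277, so the congruence has no solution.

no solution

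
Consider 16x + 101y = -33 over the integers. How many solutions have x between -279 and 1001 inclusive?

gcd(101, 16):
  101 = 6·16 + 5
  16 = 3·5 + 1
  5 = 5·1
so gcd(101, 16) = 1.
Back-substitute for Bézout coefficients:
  1 = 16 - 3·5
  ... = 16·(19) + 101·(-3)
Scale by -33: particular solution (-627, 99); reduce x mod 101: (80, -13).
General solution: x = 80 + 101t, y = -13 - 16t for integer t.
-279 ≤ 80 + 101t ≤ 1001 gives t ∈ [-3, 9], which is 13 values.

13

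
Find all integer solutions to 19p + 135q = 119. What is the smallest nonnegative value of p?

gcd(135, 19):
  135 = 7*19 + 2
  19 = 9*2 + 1
  2 = 2*1
so gcd(135, 19) = 1.
1 divides 119, so solutions exist.
Back-substitute for Bézout coefficients:
  1 = 19 - 9*2
  ... = 19*(64) + 135*(-9)
Scale by 119/1 = 119: (p₀, q₀) = (7616, -1071).
General solution: p = 7616 + 135t, q = -1071 - 19t for integer t.
p ≥ 0: smallest is 7616 mod 135 = 56 (at t = -56), with q = -7.

56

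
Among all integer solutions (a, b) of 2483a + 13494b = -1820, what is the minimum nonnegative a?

146

gcd(13494, 2483):
  13494 = 5×2483 + 1079
  2483 = 2×1079 + 325
  1079 = 3×325 + 104
  325 = 3×104 + 13
  104 = 8×13
so gcd(13494, 2483) = 13.
13 divides -1820, so solutions exist.
Back-substitute for Bézout coefficients:
  13 = 325 - 3×104
  ... = 2483×(125) + 13494×(-23)
Scale by -1820/13 = -140: (a₀, b₀) = (-17500, 3220).
General solution: a = -17500 + 1038t, b = 3220 - 191t for integer t.
a ≥ 0: smallest is -17500 mod 1038 = 146 (at t = 17), with b = -27.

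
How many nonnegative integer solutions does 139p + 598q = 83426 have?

1

gcd(598, 139) = 1.
By Bézout, 139*(185) + 598*(-43) = 1.
One solution: (28, 133).
General: p = 28 + 598t, q = 133 - 139t.
p ≥ 0 ⇒ t ≥ 0; q ≥ 0 ⇒ t ≤ 0. So t ∈ [0, 0]: 1 solution.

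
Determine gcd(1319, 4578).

gcd(4578, 1319) = 1  (4578 = 3*1319 + 621, 1319 = 2*621 + 77, 621 = 8*77 + 5, 77 = 15*5 + 2, 5 = 2*2 + 1, 2 = 2*1).

1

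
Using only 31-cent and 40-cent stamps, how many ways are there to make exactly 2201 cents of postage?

2

Need nonnegative integers with 31j + 40k = 2201.
gcd(31, 40) = 1, and 31·(-9) + 40·(7) = 1.
So (j₀, k₀) = (-19809, 15407); general j = -19809 + 40t, k = 15407 - 31t.
j ≥ 0 ⇒ t ≥ 496; k ≥ 0 ⇒ t ≤ 497. That's 2 values of t.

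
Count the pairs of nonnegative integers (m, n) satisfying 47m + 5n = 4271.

gcd(47, 5) = 1  (47 = 9*5 + 2, 5 = 2*2 + 1, 2 = 2*1).
Back-substituting, 47*(-2) + 5*(19) = 1.
Scale by 4271: one solution is (-8542, 81149). Reduce m mod 5: (3, 826).
General: m = 3 + 5t, n = 826 - 47t.
m ≥ 0 ⇒ t ≥ 0; n ≥ 0 ⇒ t ≤ 17. So t ∈ [0, 17]: 18 solutions.

18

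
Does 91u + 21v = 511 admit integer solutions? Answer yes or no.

gcd(91, 21) = 7  (91 = 4×21 + 7, 21 = 3×7).
7 divides 511, so integer solutions exist.

yes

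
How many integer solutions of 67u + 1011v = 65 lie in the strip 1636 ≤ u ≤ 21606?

20

gcd(1011, 67) = 1.
By Bézout, 67·(166) + 1011·(-11) = 1.
Particular solution: (680, -45).
General solution: u = 680 + 1011t, v = -45 - 67t for integer t.
1636 ≤ 680 + 1011t ≤ 21606 gives t ∈ [1, 20], which is 20 values.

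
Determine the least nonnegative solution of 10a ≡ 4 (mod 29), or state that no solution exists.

12

gcd(29, 10) = 1.
1 divides 4, so solutions exist.
By Bézout, 10*(3) + 29*(-1) = 1.
So 10*(3) ≡ 1 (mod 29); multiply by 4: a ≡ 12 (mod 29).
Smallest nonnegative: a = 12 mod 29 = 12.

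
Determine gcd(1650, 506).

22

gcd(1650, 506) = 22  (1650 = 3*506 + 132, 506 = 3*132 + 110, 132 = 1*110 + 22, 110 = 5*22).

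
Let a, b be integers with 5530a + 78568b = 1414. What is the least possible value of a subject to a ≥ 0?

gcd(78568, 5530):
  78568 = 14*5530 + 1148
  5530 = 4*1148 + 938
  1148 = 1*938 + 210
  938 = 4*210 + 98
  210 = 2*98 + 14
  98 = 7*14
so gcd(78568, 5530) = 14.
14 divides 1414, so solutions exist.
Back-substitute for Bézout coefficients:
  14 = 210 - 2*98
  ... = 5530*(-753) + 78568*(53)
Scale by 1414/14 = 101: (a₀, b₀) = (-76053, 5353).
General solution: a = -76053 + 5612t, b = 5353 - 395t for integer t.
a ≥ 0: smallest is -76053 mod 5612 = 2515 (at t = 14), with b = -177.

2515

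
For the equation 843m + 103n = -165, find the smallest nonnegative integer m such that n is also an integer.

gcd(843, 103):
  843 = 8×103 + 19
  103 = 5×19 + 8
  19 = 2×8 + 3
  8 = 2×3 + 2
  3 = 1×2 + 1
  2 = 2×1
so gcd(843, 103) = 1.
1 divides -165, so solutions exist.
Back-substitute for Bézout coefficients:
  1 = 3 - 1×2
  ... = 843×(38) + 103×(-311)
Scale by -165/1 = -165: (m₀, n₀) = (-6270, 51315).
General solution: m = -6270 + 103t, n = 51315 - 843t for integer t.
m ≥ 0: smallest is -6270 mod 103 = 13 (at t = 61), with n = -108.

13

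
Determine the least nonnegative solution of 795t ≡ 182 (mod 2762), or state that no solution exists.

gcd(2762, 795) = 1.
1 divides 182, so solutions exist.
By Bézout, 795·(337) + 2762·(-97) = 1.
So 795·(337) ≡ 1 (mod 2762); multiply by 182: t ≡ 61334 (mod 2762).
Smallest nonnegative: t = 61334 mod 2762 = 570.

570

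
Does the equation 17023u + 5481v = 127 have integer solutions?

no

gcd(17023, 5481) = 29  (17023 = 3*5481 + 580, 5481 = 9*580 + 261, 580 = 2*261 + 58, 261 = 4*58 + 29, 58 = 2*29).
29 does not divide 127 (remainder 11), so no integer solutions.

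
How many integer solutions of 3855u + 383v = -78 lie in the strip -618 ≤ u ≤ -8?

gcd(3855, 383):
  3855 = 10×383 + 25
  383 = 15×25 + 8
  25 = 3×8 + 1
  8 = 8×1
so gcd(3855, 383) = 1.
Back-substitute for Bézout coefficients:
  1 = 25 - 3×8
  ... = 3855×(46) + 383×(-463)
Scale by -78: particular solution (-3588, 36114); reduce u mod 383: (242, -2436).
General solution: u = 242 + 383t, v = -2436 - 3855t for integer t.
-618 ≤ 242 + 383t ≤ -8 gives t ∈ [-2, -1], which is 2 values.

2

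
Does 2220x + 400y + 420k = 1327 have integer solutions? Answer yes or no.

no

gcd(2220, 400):
  2220 = 5*400 + 220
  400 = 1*220 + 180
  220 = 1*180 + 40
  180 = 4*40 + 20
  40 = 2*20
so gcd(2220, 400) = 20.
gcd(20, 420) = 20.
20 does not divide 1327 (remainder 7), so no integer solutions.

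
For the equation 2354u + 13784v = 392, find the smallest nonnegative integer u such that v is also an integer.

gcd(13784, 2354):
  13784 = 5×2354 + 2014
  2354 = 1×2014 + 340
  2014 = 5×340 + 314
  340 = 1×314 + 26
  314 = 12×26 + 2
  26 = 13×2
so gcd(13784, 2354) = 2.
2 divides 392, so solutions exist.
Back-substitute for Bézout coefficients:
  2 = 314 - 12×26
  ... = 2354×(-527) + 13784×(90)
Scale by 392/2 = 196: (u₀, v₀) = (-103292, 17640).
General solution: u = -103292 + 6892t, v = 17640 - 1177t for integer t.
u ≥ 0: smallest is -103292 mod 6892 = 88 (at t = 15), with v = -15.

88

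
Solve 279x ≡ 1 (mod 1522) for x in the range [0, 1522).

731

gcd(1522, 279) = 1  (1522 = 5*279 + 127, 279 = 2*127 + 25, 127 = 5*25 + 2, 25 = 12*2 + 1, 2 = 2*1).
Back-substituting, 279*(731) + 1522*(-134) = 1.
So 279*731 ≡ 1 (mod 1522), and 731 mod 1522 = 731.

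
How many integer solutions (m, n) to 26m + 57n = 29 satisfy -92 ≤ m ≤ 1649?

gcd(57, 26):
  57 = 2×26 + 5
  26 = 5×5 + 1
  5 = 5×1
so gcd(57, 26) = 1.
Back-substitute for Bézout coefficients:
  1 = 26 - 5×5
  ... = 26×(11) + 57×(-5)
Scale by 29: particular solution (319, -145); reduce m mod 57: (34, -15).
General solution: m = 34 + 57t, n = -15 - 26t for integer t.
-92 ≤ 34 + 57t ≤ 1649 gives t ∈ [-2, 28], which is 31 values.

31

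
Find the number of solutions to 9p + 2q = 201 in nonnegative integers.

11

gcd(9, 2) = 1.
By Bézout, 9·(1) + 2·(-4) = 1.
One solution: (1, 96).
General: p = 1 + 2t, q = 96 - 9t.
p ≥ 0 ⇒ t ≥ 0; q ≥ 0 ⇒ t ≤ 10. So t ∈ [0, 10]: 11 solutions.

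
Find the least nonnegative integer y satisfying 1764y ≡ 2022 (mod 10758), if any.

gcd(10758, 1764):
  10758 = 6*1764 + 174
  1764 = 10*174 + 24
  174 = 7*24 + 6
  24 = 4*6
so gcd(10758, 1764) = 6.
6 divides 2022, so solutions exist.
Back-substitute for Bézout coefficients:
  6 = 174 - 7*24
  ... = 1764*(-433) + 10758*(71)
So 1764*(-433) ≡ 6 (mod 10758); multiply by 337: y ≡ -145921 (mod 1793).
Smallest nonnegative: y = -145921 mod 1793 = 1105.

1105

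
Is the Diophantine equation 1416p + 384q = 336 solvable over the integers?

yes

gcd(1416, 384):
  1416 = 3×384 + 264
  384 = 1×264 + 120
  264 = 2×120 + 24
  120 = 5×24
so gcd(1416, 384) = 24.
24 divides 336, so integer solutions exist.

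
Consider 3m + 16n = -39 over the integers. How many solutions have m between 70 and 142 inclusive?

gcd(16, 3):
  16 = 5*3 + 1
  3 = 3*1
so gcd(16, 3) = 1.
Back-substitute for Bézout coefficients:
  1 = 16 - 5*3
  ... = 3*(-5) + 16*(1)
Scale by -39: particular solution (195, -39); reduce m mod 16: (3, -3).
General solution: m = 3 + 16t, n = -3 - 3t for integer t.
70 ≤ 3 + 16t ≤ 142 gives t ∈ [5, 8], which is 4 values.

4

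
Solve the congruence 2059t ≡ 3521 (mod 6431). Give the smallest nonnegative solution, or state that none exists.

gcd(6431, 2059):
  6431 = 3*2059 + 254
  2059 = 8*254 + 27
  254 = 9*27 + 11
  27 = 2*11 + 5
  11 = 2*5 + 1
  5 = 5*1
so gcd(6431, 2059) = 1.
1 divides 3521, so solutions exist.
Back-substitute for Bézout coefficients:
  1 = 11 - 2*5
  ... = 2059*(-1190) + 6431*(381)
So 2059*(-1190) ≡ 1 (mod 6431); multiply by 3521: t ≡ -4189990 (mod 6431).
Smallest nonnegative: t = -4189990 mod 6431 = 3022.

3022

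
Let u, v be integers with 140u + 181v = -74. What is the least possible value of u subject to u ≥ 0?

121

gcd(181, 140):
  181 = 1×140 + 41
  140 = 3×41 + 17
  41 = 2×17 + 7
  17 = 2×7 + 3
  7 = 2×3 + 1
  3 = 3×1
so gcd(181, 140) = 1.
1 divides -74, so solutions exist.
Back-substitute for Bézout coefficients:
  1 = 7 - 2×3
  ... = 140×(-53) + 181×(41)
Scale by -74/1 = -74: (u₀, v₀) = (3922, -3034).
General solution: u = 3922 + 181t, v = -3034 - 140t for integer t.
u ≥ 0: smallest is 3922 mod 181 = 121 (at t = -21), with v = -94.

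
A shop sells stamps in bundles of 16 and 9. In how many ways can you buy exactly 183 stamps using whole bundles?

Need nonnegative integers with 16j + 9k = 183.
gcd(16, 9) = 1, and 16·(4) + 9·(-7) = 1.
So (j₀, k₀) = (732, -1281); general j = 732 + 9t, k = -1281 - 16t.
j ≥ 0 ⇒ t ≥ -81; k ≥ 0 ⇒ t ≤ -81. That's 1 value of t.

1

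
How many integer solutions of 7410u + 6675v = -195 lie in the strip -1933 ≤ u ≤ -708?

3

gcd(7410, 6675) = 15.
By Bézout, 7410×(109) + 6675×(-121) = 15.
Particular solution: (363, -403).
General solution: u = 363 + 445t, v = -403 - 494t for integer t.
-1933 ≤ 363 + 445t ≤ -708 gives t ∈ [-5, -3], which is 3 values.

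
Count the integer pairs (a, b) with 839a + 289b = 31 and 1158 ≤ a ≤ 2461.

gcd(839, 289) = 1  (839 = 2·289 + 261, 289 = 1·261 + 28, 261 = 9·28 + 9, 28 = 3·9 + 1, 9 = 9·1).
Back-substituting, 839·(-31) + 289·(90) = 1.
Scale by 31: particular solution (-961, 2790); reduce a mod 289: (195, -566).
General solution: a = 195 + 289t, b = -566 - 839t for integer t.
1158 ≤ 195 + 289t ≤ 2461 gives t ∈ [4, 7], which is 4 values.

4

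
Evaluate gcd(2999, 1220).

gcd(2999, 1220):
  2999 = 2×1220 + 559
  1220 = 2×559 + 102
  559 = 5×102 + 49
  102 = 2×49 + 4
  49 = 12×4 + 1
  4 = 4×1
so gcd(2999, 1220) = 1.

1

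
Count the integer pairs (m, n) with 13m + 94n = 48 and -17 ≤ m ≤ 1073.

11

gcd(94, 13) = 1.
By Bézout, 13*(29) + 94*(-4) = 1.
Particular solution: (76, -10).
General solution: m = 76 + 94t, n = -10 - 13t for integer t.
-17 ≤ 76 + 94t ≤ 1073 gives t ∈ [0, 10], which is 11 values.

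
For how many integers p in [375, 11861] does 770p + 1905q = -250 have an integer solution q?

30

gcd(1905, 770) = 5  (1905 = 2*770 + 365, 770 = 2*365 + 40, 365 = 9*40 + 5, 40 = 8*5).
Back-substituting, 770*(-47) + 1905*(19) = 5.
Scale by -50: particular solution (2350, -950); reduce p mod 381: (64, -26).
General solution: p = 64 + 381t, q = -26 - 154t for integer t.
375 ≤ 64 + 381t ≤ 11861 gives t ∈ [1, 30], which is 30 values.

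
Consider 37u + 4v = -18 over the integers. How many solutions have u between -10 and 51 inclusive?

16

gcd(37, 4):
  37 = 9·4 + 1
  4 = 4·1
so gcd(37, 4) = 1.
Back-substitute for Bézout coefficients:
  1 = 37 - 9·4
  ... = 37·(1) + 4·(-9)
Scale by -18: particular solution (-18, 162); reduce u mod 4: (2, -23).
General solution: u = 2 + 4t, v = -23 - 37t for integer t.
-10 ≤ 2 + 4t ≤ 51 gives t ∈ [-3, 12], which is 16 values.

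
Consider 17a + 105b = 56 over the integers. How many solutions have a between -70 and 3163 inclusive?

30

gcd(105, 17) = 1  (105 = 6*17 + 3, 17 = 5*3 + 2, 3 = 1*2 + 1, 2 = 2*1).
Back-substituting, 17*(-37) + 105*(6) = 1.
Scale by 56: particular solution (-2072, 336); reduce a mod 105: (28, -4).
General solution: a = 28 + 105t, b = -4 - 17t for integer t.
-70 ≤ 28 + 105t ≤ 3163 gives t ∈ [0, 29], which is 30 values.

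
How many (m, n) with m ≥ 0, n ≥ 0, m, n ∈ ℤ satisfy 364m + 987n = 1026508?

gcd(987, 364) = 7.
By Bézout, 364×(19) + 987×(-7) = 7.
One solution: (76, 1012).
General: m = 76 + 141t, n = 1012 - 52t.
m ≥ 0 ⇒ t ≥ 0; n ≥ 0 ⇒ t ≤ 19. So t ∈ [0, 19]: 20 solutions.

20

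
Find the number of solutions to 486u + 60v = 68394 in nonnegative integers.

gcd(486, 60) = 6.
By Bézout, 486·(1) + 60·(-8) = 6.
One solution: (9, 1067).
General: u = 9 + 10t, v = 1067 - 81t.
u ≥ 0 ⇒ t ≥ 0; v ≥ 0 ⇒ t ≤ 13. So t ∈ [0, 13]: 14 solutions.

14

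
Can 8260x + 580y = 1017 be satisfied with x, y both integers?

no

gcd(8260, 580) = 20.
20 does not divide 1017 (remainder 17), so no integer solutions.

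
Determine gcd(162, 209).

gcd(209, 162) = 1  (209 = 1*162 + 47, 162 = 3*47 + 21, 47 = 2*21 + 5, 21 = 4*5 + 1, 5 = 5*1).

1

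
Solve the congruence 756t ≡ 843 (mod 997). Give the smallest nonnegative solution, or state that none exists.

gcd(997, 756) = 1  (997 = 1×756 + 241, 756 = 3×241 + 33, 241 = 7×33 + 10, 33 = 3×10 + 3, 10 = 3×3 + 1, 3 = 3×1).
1 divides 843, so solutions exist.
Back-substituting, 756×(-302) + 997×(229) = 1.
So 756×(-302) ≡ 1 (mod 997); multiply by 843: t ≡ -254586 (mod 997).
Smallest nonnegative: t = -254586 mod 997 = 646.

646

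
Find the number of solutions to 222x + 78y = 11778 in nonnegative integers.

5

gcd(222, 78) = 6  (222 = 2×78 + 66, 78 = 1×66 + 12, 66 = 5×12 + 6, 12 = 2×6).
Back-substituting, 222×(6) + 78×(-17) = 6.
Scale by 1963: one solution is (11778, -33371). Reduce x mod 13: (0, 151).
General: x = 0 + 13t, y = 151 - 37t.
x ≥ 0 ⇒ t ≥ 0; y ≥ 0 ⇒ t ≤ 4. So t ∈ [0, 4]: 5 solutions.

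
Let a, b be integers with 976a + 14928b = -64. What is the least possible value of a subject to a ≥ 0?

gcd(14928, 976) = 16.
16 divides -64, so solutions exist.
By Bézout, 976·(-260) + 14928·(17) = 16.
Scale by -64/16 = -4: (a₀, b₀) = (1040, -68).
General solution: a = 1040 + 933t, b = -68 - 61t for integer t.
a ≥ 0: smallest is 1040 mod 933 = 107 (at t = -1), with b = -7.

107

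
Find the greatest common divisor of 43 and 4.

gcd(43, 4) = 1  (43 = 10×4 + 3, 4 = 1×3 + 1, 3 = 3×1).

1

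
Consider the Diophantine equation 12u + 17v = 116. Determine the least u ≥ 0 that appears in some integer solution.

4

gcd(17, 12):
  17 = 1*12 + 5
  12 = 2*5 + 2
  5 = 2*2 + 1
  2 = 2*1
so gcd(17, 12) = 1.
1 divides 116, so solutions exist.
Back-substitute for Bézout coefficients:
  1 = 5 - 2*2
  ... = 12*(-7) + 17*(5)
Scale by 116/1 = 116: (u₀, v₀) = (-812, 580).
General solution: u = -812 + 17t, v = 580 - 12t for integer t.
u ≥ 0: smallest is -812 mod 17 = 4 (at t = 48), with v = 4.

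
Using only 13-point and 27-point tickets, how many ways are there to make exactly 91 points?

1

Need nonnegative integers with 13j + 27k = 91.
gcd(13, 27) = 1, and 13·(-2) + 27·(1) = 1.
So (j₀, k₀) = (-182, 91); general j = -182 + 27t, k = 91 - 13t.
j ≥ 0 ⇒ t ≥ 7; k ≥ 0 ⇒ t ≤ 7. That's 1 value of t.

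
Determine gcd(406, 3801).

7

gcd(3801, 406) = 7  (3801 = 9*406 + 147, 406 = 2*147 + 112, 147 = 1*112 + 35, 112 = 3*35 + 7, 35 = 5*7).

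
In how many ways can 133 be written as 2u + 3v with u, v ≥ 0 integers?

gcd(3, 2):
  3 = 1*2 + 1
  2 = 2*1
so gcd(3, 2) = 1.
Back-substitute for Bézout coefficients:
  1 = 3 - 1*2
  ... = 2*(-1) + 3*(1)
Scale by 133: one solution is (-133, 133). Reduce u mod 3: (2, 43).
General: u = 2 + 3t, v = 43 - 2t.
u ≥ 0 ⇒ t ≥ 0; v ≥ 0 ⇒ t ≤ 21. So t ∈ [0, 21]: 22 solutions.

22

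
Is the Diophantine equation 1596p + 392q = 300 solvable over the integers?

gcd(1596, 392) = 28  (1596 = 4·392 + 28, 392 = 14·28).
28 does not divide 300 (remainder 20), so no integer solutions.

no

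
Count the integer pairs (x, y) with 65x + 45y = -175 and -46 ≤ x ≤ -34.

1

gcd(65, 45) = 5  (65 = 1·45 + 20, 45 = 2·20 + 5, 20 = 4·5).
Back-substituting, 65·(-2) + 45·(3) = 5.
Scale by -35: particular solution (70, -105); reduce x mod 9: (7, -14).
General solution: x = 7 + 9t, y = -14 - 13t for integer t.
-46 ≤ 7 + 9t ≤ -34 gives t ∈ [-5, -5], which is 1 value.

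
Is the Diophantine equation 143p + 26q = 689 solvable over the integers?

yes

gcd(143, 26) = 13  (143 = 5×26 + 13, 26 = 2×13).
13 divides 689, so integer solutions exist.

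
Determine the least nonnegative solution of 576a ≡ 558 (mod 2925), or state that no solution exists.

gcd(2925, 576):
  2925 = 5*576 + 45
  576 = 12*45 + 36
  45 = 1*36 + 9
  36 = 4*9
so gcd(2925, 576) = 9.
9 divides 558, so solutions exist.
Back-substitute for Bézout coefficients:
  9 = 45 - 1*36
  ... = 576*(-66) + 2925*(13)
So 576*(-66) ≡ 9 (mod 2925); multiply by 62: a ≡ -4092 (mod 325).
Smallest nonnegative: a = -4092 mod 325 = 133.

133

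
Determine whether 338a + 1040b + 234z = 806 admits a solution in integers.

gcd(1040, 338) = 26  (1040 = 3·338 + 26, 338 = 13·26).
gcd(26, 234) = 26.
26 divides 806, so integer solutions exist.

yes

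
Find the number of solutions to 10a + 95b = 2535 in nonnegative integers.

gcd(95, 10):
  95 = 9·10 + 5
  10 = 2·5
so gcd(95, 10) = 5.
Back-substitute for Bézout coefficients:
  5 = 95 - 9·10
  ... = 10·(-9) + 95·(1)
Scale by 507: one solution is (-4563, 507). Reduce a mod 19: (16, 25).
General: a = 16 + 19t, b = 25 - 2t.
a ≥ 0 ⇒ t ≥ 0; b ≥ 0 ⇒ t ≤ 12. So t ∈ [0, 12]: 13 solutions.

13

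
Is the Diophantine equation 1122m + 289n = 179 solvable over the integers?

no

gcd(1122, 289) = 17.
17 does not divide 179 (remainder 9), so no integer solutions.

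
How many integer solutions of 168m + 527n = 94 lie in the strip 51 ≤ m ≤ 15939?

gcd(527, 168) = 1  (527 = 3×168 + 23, 168 = 7×23 + 7, 23 = 3×7 + 2, 7 = 3×2 + 1, 2 = 2×1).
Back-substituting, 168×(229) + 527×(-73) = 1.
Scale by 94: particular solution (21526, -6862); reduce m mod 527: (446, -142).
General solution: m = 446 + 527t, n = -142 - 168t for integer t.
51 ≤ 446 + 527t ≤ 15939 gives t ∈ [0, 29], which is 30 values.

30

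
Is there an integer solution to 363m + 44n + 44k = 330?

gcd(363, 44) = 11  (363 = 8×44 + 11, 44 = 4×11).
gcd(11, 44) = 11.
11 divides 330, so integer solutions exist.

yes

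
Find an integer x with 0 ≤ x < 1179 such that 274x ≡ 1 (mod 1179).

gcd(1179, 274) = 1.
By Bézout, 274*(142) + 1179*(-33) = 1.
So 274*142 ≡ 1 (mod 1179), and 142 mod 1179 = 142.

142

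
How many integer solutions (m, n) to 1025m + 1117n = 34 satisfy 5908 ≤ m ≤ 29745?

22

gcd(1117, 1025) = 1.
By Bézout, 1025*(-85) + 1117*(78) = 1.
Particular solution: (461, -423).
General solution: m = 461 + 1117t, n = -423 - 1025t for integer t.
5908 ≤ 461 + 1117t ≤ 29745 gives t ∈ [5, 26], which is 22 values.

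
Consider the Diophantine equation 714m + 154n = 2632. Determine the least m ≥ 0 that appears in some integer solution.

8

gcd(714, 154) = 14  (714 = 4·154 + 98, 154 = 1·98 + 56, 98 = 1·56 + 42, 56 = 1·42 + 14, 42 = 3·14).
14 divides 2632, so solutions exist.
Back-substituting, 714·(-3) + 154·(14) = 14.
Scale by 2632/14 = 188: (m₀, n₀) = (-564, 2632).
General solution: m = -564 + 11t, n = 2632 - 51t for integer t.
m ≥ 0: smallest is -564 mod 11 = 8 (at t = 52), with n = -20.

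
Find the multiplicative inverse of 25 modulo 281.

gcd(281, 25) = 1.
By Bézout, 25·(45) + 281·(-4) = 1.
So 25·45 ≡ 1 (mod 281), and 45 mod 281 = 45.

45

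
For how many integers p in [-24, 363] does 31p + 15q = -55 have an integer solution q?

25

gcd(31, 15) = 1.
By Bézout, 31·(1) + 15·(-2) = 1.
Particular solution: (5, -14).
General solution: p = 5 + 15t, q = -14 - 31t for integer t.
-24 ≤ 5 + 15t ≤ 363 gives t ∈ [-1, 23], which is 25 values.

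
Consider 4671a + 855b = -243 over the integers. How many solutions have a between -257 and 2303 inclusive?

gcd(4671, 855):
  4671 = 5·855 + 396
  855 = 2·396 + 63
  396 = 6·63 + 18
  63 = 3·18 + 9
  18 = 2·9
so gcd(4671, 855) = 9.
Back-substitute for Bézout coefficients:
  9 = 63 - 3·18
  ... = 4671·(-41) + 855·(224)
Scale by -27: particular solution (1107, -6048); reduce a mod 95: (62, -339).
General solution: a = 62 + 95t, b = -339 - 519t for integer t.
-257 ≤ 62 + 95t ≤ 2303 gives t ∈ [-3, 23], which is 27 values.

27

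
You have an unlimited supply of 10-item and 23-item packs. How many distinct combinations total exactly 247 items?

1

Need nonnegative integers with 10j + 23k = 247.
gcd(10, 23) = 1, and 10·(7) + 23·(-3) = 1.
So (j₀, k₀) = (1729, -741); general j = 1729 + 23t, k = -741 - 10t.
j ≥ 0 ⇒ t ≥ -75; k ≥ 0 ⇒ t ≤ -75. That's 1 value of t.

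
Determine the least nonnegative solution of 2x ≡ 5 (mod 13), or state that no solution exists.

gcd(13, 2) = 1.
1 divides 5, so solutions exist.
By Bézout, 2*(-6) + 13*(1) = 1.
So 2*(-6) ≡ 1 (mod 13); multiply by 5: x ≡ -30 (mod 13).
Smallest nonnegative: x = -30 mod 13 = 9.

9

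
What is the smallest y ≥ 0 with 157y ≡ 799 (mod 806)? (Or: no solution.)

539

gcd(806, 157) = 1  (806 = 5×157 + 21, 157 = 7×21 + 10, 21 = 2×10 + 1, 10 = 10×1).
1 divides 799, so solutions exist.
Back-substituting, 157×(-77) + 806×(15) = 1.
So 157×(-77) ≡ 1 (mod 806); multiply by 799: y ≡ -61523 (mod 806).
Smallest nonnegative: y = -61523 mod 806 = 539.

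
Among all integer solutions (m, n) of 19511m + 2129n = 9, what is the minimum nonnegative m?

1393

gcd(19511, 2129) = 1.
1 divides 9, so solutions exist.
By Bézout, 19511×(-1028) + 2129×(9421) = 1.
Scale by 9/1 = 9: (m₀, n₀) = (-9252, 84789).
General solution: m = -9252 + 2129t, n = 84789 - 19511t for integer t.
m ≥ 0: smallest is -9252 mod 2129 = 1393 (at t = 5), with n = -12766.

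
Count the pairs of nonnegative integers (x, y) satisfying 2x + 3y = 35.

6

gcd(3, 2):
  3 = 1×2 + 1
  2 = 2×1
so gcd(3, 2) = 1.
Back-substitute for Bézout coefficients:
  1 = 3 - 1×2
  ... = 2×(-1) + 3×(1)
Scale by 35: one solution is (-35, 35). Reduce x mod 3: (1, 11).
General: x = 1 + 3t, y = 11 - 2t.
x ≥ 0 ⇒ t ≥ 0; y ≥ 0 ⇒ t ≤ 5. So t ∈ [0, 5]: 6 solutions.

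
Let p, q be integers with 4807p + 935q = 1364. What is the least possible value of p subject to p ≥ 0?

gcd(4807, 935):
  4807 = 5·935 + 132
  935 = 7·132 + 11
  132 = 12·11
so gcd(4807, 935) = 11.
11 divides 1364, so solutions exist.
Back-substitute for Bézout coefficients:
  11 = 935 - 7·132
  ... = 4807·(-7) + 935·(36)
Scale by 1364/11 = 124: (p₀, q₀) = (-868, 4464).
General solution: p = -868 + 85t, q = 4464 - 437t for integer t.
p ≥ 0: smallest is -868 mod 85 = 67 (at t = 11), with q = -343.

67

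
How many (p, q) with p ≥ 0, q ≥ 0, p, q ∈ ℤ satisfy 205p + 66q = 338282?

25

gcd(205, 66):
  205 = 3*66 + 7
  66 = 9*7 + 3
  7 = 2*3 + 1
  3 = 3*1
so gcd(205, 66) = 1.
Back-substitute for Bézout coefficients:
  1 = 7 - 2*3
  ... = 205*(19) + 66*(-59)
Scale by 338282: one solution is (6427358, -19958638). Reduce p mod 66: (14, 5082).
General: p = 14 + 66t, q = 5082 - 205t.
p ≥ 0 ⇒ t ≥ 0; q ≥ 0 ⇒ t ≤ 24. So t ∈ [0, 24]: 25 solutions.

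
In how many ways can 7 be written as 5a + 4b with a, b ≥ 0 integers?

0

gcd(5, 4):
  5 = 1*4 + 1
  4 = 4*1
so gcd(5, 4) = 1.
Back-substitute for Bézout coefficients:
  1 = 5 - 1*4
  ... = 5*(1) + 4*(-1)
Scale by 7: one solution is (7, -7). Reduce a mod 4: (3, -2).
General: a = 3 + 4t, b = -2 - 5t.
a ≥ 0 ⇒ t ≥ 0; b ≥ 0 ⇒ t ≤ -1. So t ∈ [0, -1]: 0 solutions.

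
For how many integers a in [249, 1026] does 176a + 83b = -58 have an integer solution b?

gcd(176, 83) = 1  (176 = 2×83 + 10, 83 = 8×10 + 3, 10 = 3×3 + 1, 3 = 3×1).
Back-substituting, 176×(25) + 83×(-53) = 1.
Scale by -58: particular solution (-1450, 3074); reduce a mod 83: (44, -94).
General solution: a = 44 + 83t, b = -94 - 176t for integer t.
249 ≤ 44 + 83t ≤ 1026 gives t ∈ [3, 11], which is 9 values.

9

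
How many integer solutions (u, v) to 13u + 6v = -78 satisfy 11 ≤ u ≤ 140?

gcd(13, 6) = 1.
By Bézout, 13*(1) + 6*(-2) = 1.
Particular solution: (0, -13).
General solution: u = 0 + 6t, v = -13 - 13t for integer t.
11 ≤ 0 + 6t ≤ 140 gives t ∈ [2, 23], which is 22 values.

22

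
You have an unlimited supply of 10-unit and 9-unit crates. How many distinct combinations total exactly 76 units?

Need nonnegative integers with 10j + 9k = 76.
gcd(10, 9) = 1, and 10·(1) + 9·(-1) = 1.
So (j₀, k₀) = (76, -76); general j = 76 + 9t, k = -76 - 10t.
j ≥ 0 ⇒ t ≥ -8; k ≥ 0 ⇒ t ≤ -8. That's 1 value of t.

1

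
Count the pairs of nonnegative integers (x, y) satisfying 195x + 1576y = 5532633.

gcd(1576, 195) = 1  (1576 = 8·195 + 16, 195 = 12·16 + 3, 16 = 5·3 + 1, 3 = 3·1).
Back-substituting, 195·(-493) + 1576·(61) = 1.
Scale by 5532633: one solution is (-2727588069, 337490613). Reduce x mod 1576: (1435, 3333).
General: x = 1435 + 1576t, y = 3333 - 195t.
x ≥ 0 ⇒ t ≥ 0; y ≥ 0 ⇒ t ≤ 17. So t ∈ [0, 17]: 18 solutions.

18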